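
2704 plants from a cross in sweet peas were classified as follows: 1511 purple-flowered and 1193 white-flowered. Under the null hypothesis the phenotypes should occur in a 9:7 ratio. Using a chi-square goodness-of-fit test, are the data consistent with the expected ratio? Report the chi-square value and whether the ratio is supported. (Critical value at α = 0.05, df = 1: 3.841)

Expected counts for N = 2704 under a 9:7 ratio (total parts = 16):
  purple-flowered: 2704 × 9/16 = 1521
  white-flowered: 2704 × 7/16 = 1183
χ² = Σ (O − E)² / E
  purple-flowered: (1511 − 1521)² / 1521 = 0.0657
  white-flowered: (1193 − 1183)² / 1183 = 0.0845
χ² = 0.0657 + 0.0845 = 0.1502 ≈ 0.150
Degrees of freedom = 2 − 1 = 1; critical value at α = 0.05 is 3.841.
Since 0.150 < 3.841, we fail to reject the null hypothesis — the data are consistent with the 9:7 ratio.

0.150; consistent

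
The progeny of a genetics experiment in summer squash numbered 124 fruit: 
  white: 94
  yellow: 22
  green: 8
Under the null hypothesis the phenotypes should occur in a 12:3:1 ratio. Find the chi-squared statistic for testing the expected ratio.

0.086

Under the 12:3:1 hypothesis (Σ ratio = 16, N = 124):
  white: 124 × 12/16 = 93
  yellow: 124 × 3/16 = 23.25
  green: 124 × 1/16 = 7.75
χ² = Σ (O − E)² / E
  white: (94 − 93)² / 93 = 0.0108
  yellow: (22 − 23.25)² / 23.25 = 0.0672
  green: (8 − 7.75)² / 7.75 = 0.0081
χ² = 0.0108 + 0.0672 + 0.0081 = 0.0861 ≈ 0.086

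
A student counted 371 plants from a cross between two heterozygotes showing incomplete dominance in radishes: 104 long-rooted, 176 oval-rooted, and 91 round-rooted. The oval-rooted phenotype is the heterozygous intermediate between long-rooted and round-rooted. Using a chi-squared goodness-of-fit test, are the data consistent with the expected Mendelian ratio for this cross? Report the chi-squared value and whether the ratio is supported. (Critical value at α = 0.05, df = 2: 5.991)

With incomplete dominance, a heterozygote × heterozygote cross gives a 1:2:1 phenotypic ratio.
Under the 1:2:1 hypothesis (Σ ratio = 4, N = 371):
  long-rooted: 371 × 1/4 = 92.75
  oval-rooted: 371 × 2/4 = 185.5
  round-rooted: 371 × 1/4 = 92.75
χ² = Σ (O − E)² / E
  long-rooted: (104 − 92.75)² / 92.75 = 1.3646
  oval-rooted: (176 − 185.5)² / 185.5 = 0.4865
  round-rooted: (91 − 92.75)² / 92.75 = 0.0330
χ² = 1.3646 + 0.4865 + 0.0330 = 1.8841 ≈ 1.884
Degrees of freedom = 3 − 1 = 2; critical value at α = 0.05 is 5.991.
Since 1.884 < 5.991, we fail to reject the null hypothesis — the data are consistent with the 1:2:1 ratio.

1.884; consistent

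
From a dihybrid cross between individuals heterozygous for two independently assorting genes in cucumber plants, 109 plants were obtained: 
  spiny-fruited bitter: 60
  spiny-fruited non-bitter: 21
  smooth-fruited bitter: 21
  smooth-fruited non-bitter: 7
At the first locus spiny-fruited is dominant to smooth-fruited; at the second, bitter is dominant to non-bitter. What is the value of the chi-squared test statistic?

0.064

A dihybrid F₂ with independent assortment and complete dominance at both loci gives a 9:3:3:1 phenotypic ratio.
Expected counts for N = 109 under a 9:3:3:1 ratio (total parts = 16):
  spiny-fruited bitter: 109 × 9/16 = 61.3125
  spiny-fruited non-bitter: 109 × 3/16 = 20.4375
  smooth-fruited bitter: 109 × 3/16 = 20.4375
  smooth-fruited non-bitter: 109 × 1/16 = 6.8125
χ² = Σ (O − E)² / E
  spiny-fruited bitter: (60 − 61.3125)² / 61.3125 = 0.0281
  spiny-fruited non-bitter: (21 − 20.4375)² / 20.4375 = 0.0155
  smooth-fruited bitter: (21 − 20.4375)² / 20.4375 = 0.0155
  smooth-fruited non-bitter: (7 − 6.8125)² / 6.8125 = 0.0052
χ² = 0.0281 + 0.0155 + 0.0155 + 0.0052 = 0.0643 ≈ 0.064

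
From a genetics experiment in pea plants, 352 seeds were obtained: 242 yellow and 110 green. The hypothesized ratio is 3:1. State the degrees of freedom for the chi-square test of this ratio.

1

A goodness-of-fit test with 2 phenotype classes has df = 2 − 1 = 1.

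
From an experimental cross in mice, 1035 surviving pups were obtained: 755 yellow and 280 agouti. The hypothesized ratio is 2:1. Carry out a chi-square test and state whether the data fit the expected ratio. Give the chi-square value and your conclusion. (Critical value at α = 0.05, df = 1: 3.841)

18.370; not consistent

Under the 2:1 hypothesis (Σ ratio = 3, N = 1035):
  yellow: 1035 × 2/3 = 690
  agouti: 1035 × 1/3 = 345
χ² = Σ (O − E)² / E
  yellow: (755 − 690)² / 690 = 6.1232
  agouti: (280 − 345)² / 345 = 12.2464
χ² = 6.1232 + 12.2464 = 18.3696 ≈ 18.370
Degrees of freedom = 2 − 1 = 1; critical value at α = 0.05 is 3.841.
Since 18.370 > 3.841, we reject the null hypothesis — the data do not fit the 2:1 ratio.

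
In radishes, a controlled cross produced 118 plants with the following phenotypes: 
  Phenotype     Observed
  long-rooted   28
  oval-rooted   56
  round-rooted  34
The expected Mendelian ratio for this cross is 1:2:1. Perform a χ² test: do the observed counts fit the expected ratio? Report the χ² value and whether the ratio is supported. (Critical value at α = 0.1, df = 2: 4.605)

The 1:2:1 ratio has 4 parts, so with N = 118 the expected counts are:
  long-rooted: 118 × 1/4 = 29.5
  oval-rooted: 118 × 2/4 = 59
  round-rooted: 118 × 1/4 = 29.5
χ² = Σ (O − E)² / E
  long-rooted: (28 − 29.5)² / 29.5 = 0.0763
  oval-rooted: (56 − 59)² / 59 = 0.1525
  round-rooted: (34 − 29.5)² / 29.5 = 0.6864
χ² = 0.0763 + 0.1525 + 0.6864 = 0.9152 ≈ 0.915
Degrees of freedom = 3 − 1 = 2; critical value at α = 0.1 is 4.605.
Since 0.915 < 4.605, we fail to reject the null hypothesis — the data are consistent with the 1:2:1 ratio.

0.915; consistent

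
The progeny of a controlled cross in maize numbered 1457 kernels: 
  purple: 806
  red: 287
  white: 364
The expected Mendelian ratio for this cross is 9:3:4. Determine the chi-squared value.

0.923

Total ratio parts = 16. Expected numbers out of 1457:
  purple: 1457 × 9/16 = 819.5625
  red: 1457 × 3/16 = 273.1875
  white: 1457 × 4/16 = 364.25
χ² = Σ (O − E)² / E
  purple: (806 − 819.5625)² / 819.5625 = 0.2244
  red: (287 − 273.1875)² / 273.1875 = 0.6984
  white: (364 − 364.25)² / 364.25 = 0.0002
χ² = 0.2244 + 0.6984 + 0.0002 = 0.923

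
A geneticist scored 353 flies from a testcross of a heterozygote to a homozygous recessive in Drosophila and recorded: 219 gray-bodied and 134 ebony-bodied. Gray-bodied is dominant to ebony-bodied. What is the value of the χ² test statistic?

A testcross of a heterozygote (Aa × aa) gives a 1:1 phenotypic ratio.
Expected counts for N = 353 under a 1:1 ratio (total parts = 2):
  gray-bodied: 353 × 1/2 = 176.5
  ebony-bodied: 353 × 1/2 = 176.5
χ² = Σ (O − E)² / E
  gray-bodied: (219 − 176.5)² / 176.5 = 10.2337
  ebony-bodied: (134 − 176.5)² / 176.5 = 10.2337
χ² = 10.2337 + 10.2337 = 20.4674 ≈ 20.467

20.467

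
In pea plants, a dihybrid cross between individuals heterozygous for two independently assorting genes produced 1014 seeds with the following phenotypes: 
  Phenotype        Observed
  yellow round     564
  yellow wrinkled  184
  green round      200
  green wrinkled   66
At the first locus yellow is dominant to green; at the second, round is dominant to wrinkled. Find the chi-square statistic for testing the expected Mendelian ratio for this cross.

A dihybrid F₂ with independent assortment and complete dominance at both loci gives a 9:3:3:1 phenotypic ratio.
The 9:3:3:1 ratio has 16 parts, so with N = 1014 the expected counts are:
  yellow round: 1014 × 9/16 = 570.375
  yellow wrinkled: 1014 × 3/16 = 190.125
  green round: 1014 × 3/16 = 190.125
  green wrinkled: 1014 × 1/16 = 63.375
χ² = Σ (O − E)² / E
  yellow round: (564 − 570.375)² / 570.375 = 0.0713
  yellow wrinkled: (184 − 190.125)² / 190.125 = 0.1973
  green round: (200 − 190.125)² / 190.125 = 0.5129
  green wrinkled: (66 − 63.375)² / 63.375 = 0.1087
χ² = 0.0713 + 0.1973 + 0.5129 + 0.1087 = 0.8902 ≈ 0.890

0.890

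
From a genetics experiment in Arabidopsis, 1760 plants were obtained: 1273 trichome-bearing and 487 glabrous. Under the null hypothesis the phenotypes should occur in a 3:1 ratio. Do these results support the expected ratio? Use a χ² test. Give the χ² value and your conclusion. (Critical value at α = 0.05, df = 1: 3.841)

Under the 3:1 hypothesis (Σ ratio = 4, N = 1760):
  trichome-bearing: 1760 × 3/4 = 1320
  glabrous: 1760 × 1/4 = 440
χ² = Σ (O − E)² / E
  trichome-bearing: (1273 − 1320)² / 1320 = 1.6735
  glabrous: (487 − 440)² / 440 = 5.0205
χ² = 1.6735 + 5.0205 = 6.694
Degrees of freedom = 2 − 1 = 1; critical value at α = 0.05 is 3.841.
Since 6.694 > 3.841, we reject the null hypothesis — the data do not fit the 3:1 ratio.

6.694; not consistent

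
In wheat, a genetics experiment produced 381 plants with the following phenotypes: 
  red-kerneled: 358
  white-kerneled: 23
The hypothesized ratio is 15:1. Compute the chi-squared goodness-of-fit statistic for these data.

0.030

The 15:1 ratio has 16 parts, so with N = 381 the expected counts are:
  red-kerneled: 381 × 15/16 = 357.1875
  white-kerneled: 381 × 1/16 = 23.8125
χ² = Σ (O − E)² / E
  red-kerneled: (358 − 357.1875)² / 357.1875 = 0.0018
  white-kerneled: (23 − 23.8125)² / 23.8125 = 0.0277
χ² = 0.0018 + 0.0277 = 0.0295 ≈ 0.030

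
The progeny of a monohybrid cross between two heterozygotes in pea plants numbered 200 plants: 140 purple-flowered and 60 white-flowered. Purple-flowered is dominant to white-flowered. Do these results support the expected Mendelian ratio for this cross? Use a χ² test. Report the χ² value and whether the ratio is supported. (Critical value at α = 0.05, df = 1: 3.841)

2.667; consistent

For a monohybrid cross between heterozygotes with complete dominance, the expected phenotypic ratio is 3:1.
Under the 3:1 hypothesis (Σ ratio = 4, N = 200):
  purple-flowered: 200 × 3/4 = 150
  white-flowered: 200 × 1/4 = 50
χ² = Σ (O − E)² / E
  purple-flowered: (140 − 150)² / 150 = 0.6667
  white-flowered: (60 − 50)² / 50 = 2.0000
χ² = 0.6667 + 2.0000 = 2.6667 ≈ 2.667
Degrees of freedom = 2 − 1 = 1; critical value at α = 0.05 is 3.841.
Since 2.667 < 3.841, we fail to reject the null hypothesis — the data are consistent with the 3:1 ratio.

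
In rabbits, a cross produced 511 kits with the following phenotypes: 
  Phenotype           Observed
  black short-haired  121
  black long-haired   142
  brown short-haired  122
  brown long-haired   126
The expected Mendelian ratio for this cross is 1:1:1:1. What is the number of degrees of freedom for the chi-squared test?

A goodness-of-fit test with 4 phenotype classes has df = 4 − 1 = 3.

3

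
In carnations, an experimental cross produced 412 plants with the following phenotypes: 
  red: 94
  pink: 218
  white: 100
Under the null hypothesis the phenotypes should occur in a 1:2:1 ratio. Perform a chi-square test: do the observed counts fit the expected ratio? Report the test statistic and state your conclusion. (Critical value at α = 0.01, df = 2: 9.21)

1.573; consistent

Total ratio parts = 4. Expected numbers out of 412:
  red: 412 × 1/4 = 103
  pink: 412 × 2/4 = 206
  white: 412 × 1/4 = 103
χ² = Σ (O − E)² / E
  red: (94 − 103)² / 103 = 0.7864
  pink: (218 − 206)² / 206 = 0.6990
  white: (100 − 103)² / 103 = 0.0874
χ² = 0.7864 + 0.6990 + 0.0874 = 1.5728 ≈ 1.573
Degrees of freedom = 3 − 1 = 2; critical value at α = 0.01 is 9.21.
Since 1.573 < 9.21, we fail to reject the null hypothesis — the data are consistent with the 1:2:1 ratio.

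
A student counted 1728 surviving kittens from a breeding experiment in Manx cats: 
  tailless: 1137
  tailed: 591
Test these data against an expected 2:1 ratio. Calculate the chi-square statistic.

0.586

The 2:1 ratio has 3 parts, so with N = 1728 the expected counts are:
  tailless: 1728 × 2/3 = 1152
  tailed: 1728 × 1/3 = 576
χ² = Σ (O − E)² / E
  tailless: (1137 − 1152)² / 1152 = 0.1953
  tailed: (591 − 576)² / 576 = 0.3906
χ² = 0.1953 + 0.3906 = 0.5859 ≈ 0.586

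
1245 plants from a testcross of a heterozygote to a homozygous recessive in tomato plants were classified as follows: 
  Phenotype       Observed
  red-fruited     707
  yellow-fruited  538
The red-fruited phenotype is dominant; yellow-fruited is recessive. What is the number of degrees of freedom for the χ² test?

1

A testcross of a heterozygote (Aa × aa) gives a 1:1 phenotypic ratio.
A goodness-of-fit test with 2 phenotype classes has df = 2 − 1 = 1.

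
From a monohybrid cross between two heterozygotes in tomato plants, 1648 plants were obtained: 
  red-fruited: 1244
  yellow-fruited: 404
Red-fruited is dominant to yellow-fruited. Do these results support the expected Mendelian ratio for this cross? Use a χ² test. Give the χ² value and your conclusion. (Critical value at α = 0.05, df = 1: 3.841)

0.207; consistent

For a monohybrid cross between heterozygotes with complete dominance, the expected phenotypic ratio is 3:1.
Under the 3:1 hypothesis (Σ ratio = 4, N = 1648):
  red-fruited: 1648 × 3/4 = 1236
  yellow-fruited: 1648 × 1/4 = 412
χ² = Σ (O − E)² / E
  red-fruited: (1244 − 1236)² / 1236 = 0.0518
  yellow-fruited: (404 − 412)² / 412 = 0.1553
χ² = 0.0518 + 0.1553 = 0.2071 ≈ 0.207
Degrees of freedom = 2 − 1 = 1; critical value at α = 0.05 is 3.841.
Since 0.207 < 3.841, we fail to reject the null hypothesis — the data are consistent with the 3:1 ratio.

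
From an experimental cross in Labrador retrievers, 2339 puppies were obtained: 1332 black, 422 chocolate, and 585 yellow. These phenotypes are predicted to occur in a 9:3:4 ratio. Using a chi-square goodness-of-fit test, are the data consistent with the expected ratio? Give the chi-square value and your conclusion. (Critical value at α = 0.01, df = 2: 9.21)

0.828; consistent

The 9:3:4 ratio has 16 parts, so with N = 2339 the expected counts are:
  black: 2339 × 9/16 = 1315.6875
  chocolate: 2339 × 3/16 = 438.5625
  yellow: 2339 × 4/16 = 584.75
χ² = Σ (O − E)² / E
  black: (1332 − 1315.6875)² / 1315.6875 = 0.2022
  chocolate: (422 − 438.5625)² / 438.5625 = 0.6255
  yellow: (585 − 584.75)² / 584.75 = 0.0001
χ² = 0.2022 + 0.6255 + 0.0001 = 0.8278 ≈ 0.828
Degrees of freedom = 3 − 1 = 2; critical value at α = 0.01 is 9.21.
Since 0.828 < 9.21, we fail to reject the null hypothesis — the data are consistent with the 9:3:4 ratio.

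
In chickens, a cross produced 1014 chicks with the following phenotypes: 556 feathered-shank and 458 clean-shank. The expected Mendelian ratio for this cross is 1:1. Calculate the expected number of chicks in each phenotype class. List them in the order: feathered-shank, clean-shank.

Expected counts for N = 1014 under a 1:1 ratio (total parts = 2):
  feathered-shank: 1014 × 1/2 = 507
  clean-shank: 1014 × 1/2 = 507

507, 507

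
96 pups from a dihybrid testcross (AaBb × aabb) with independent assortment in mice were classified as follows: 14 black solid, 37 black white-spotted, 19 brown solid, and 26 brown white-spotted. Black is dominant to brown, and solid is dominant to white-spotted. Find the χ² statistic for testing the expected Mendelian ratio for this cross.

12.417

A dihybrid testcross with independent assortment gives a 1:1:1:1 ratio.
Under the 1:1:1:1 hypothesis (Σ ratio = 4, N = 96):
  black solid: 96 × 1/4 = 24
  black white-spotted: 96 × 1/4 = 24
  brown solid: 96 × 1/4 = 24
  brown white-spotted: 96 × 1/4 = 24
χ² = Σ (O − E)² / E
  black solid: (14 − 24)² / 24 = 4.1667
  black white-spotted: (37 − 24)² / 24 = 7.0417
  brown solid: (19 − 24)² / 24 = 1.0417
  brown white-spotted: (26 − 24)² / 24 = 0.1667
χ² = 4.1667 + 7.0417 + 1.0417 + 0.1667 = 12.4168 ≈ 12.417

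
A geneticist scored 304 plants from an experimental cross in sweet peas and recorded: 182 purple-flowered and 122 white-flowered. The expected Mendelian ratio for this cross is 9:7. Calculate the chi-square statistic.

1.617

Total ratio parts = 16. Expected numbers out of 304:
  purple-flowered: 304 × 9/16 = 171
  white-flowered: 304 × 7/16 = 133
χ² = Σ (O − E)² / E
  purple-flowered: (182 − 171)² / 171 = 0.7076
  white-flowered: (122 − 133)² / 133 = 0.9098
χ² = 0.7076 + 0.9098 = 1.6174 ≈ 1.617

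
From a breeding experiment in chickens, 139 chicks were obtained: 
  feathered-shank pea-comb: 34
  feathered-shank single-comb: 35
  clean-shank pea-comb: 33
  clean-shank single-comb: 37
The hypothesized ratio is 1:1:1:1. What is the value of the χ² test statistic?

Under the 1:1:1:1 hypothesis (Σ ratio = 4, N = 139):
  feathered-shank pea-comb: 139 × 1/4 = 34.75
  feathered-shank single-comb: 139 × 1/4 = 34.75
  clean-shank pea-comb: 139 × 1/4 = 34.75
  clean-shank single-comb: 139 × 1/4 = 34.75
χ² = Σ (O − E)² / E
  feathered-shank pea-comb: (34 − 34.75)² / 34.75 = 0.0162
  feathered-shank single-comb: (35 − 34.75)² / 34.75 = 0.0018
  clean-shank pea-comb: (33 − 34.75)² / 34.75 = 0.0881
  clean-shank single-comb: (37 − 34.75)² / 34.75 = 0.1457
χ² = 0.0162 + 0.0018 + 0.0881 + 0.1457 = 0.2518 ≈ 0.252

0.252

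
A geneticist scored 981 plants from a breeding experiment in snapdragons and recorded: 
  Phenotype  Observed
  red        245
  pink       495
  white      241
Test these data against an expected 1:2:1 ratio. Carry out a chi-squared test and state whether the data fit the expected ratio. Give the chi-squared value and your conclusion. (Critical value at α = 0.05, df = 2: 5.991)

0.115; consistent

The 1:2:1 ratio has 4 parts, so with N = 981 the expected counts are:
  red: 981 × 1/4 = 245.25
  pink: 981 × 2/4 = 490.5
  white: 981 × 1/4 = 245.25
χ² = Σ (O − E)² / E
  red: (245 − 245.25)² / 245.25 = 0.0003
  pink: (495 − 490.5)² / 490.5 = 0.0413
  white: (241 − 245.25)² / 245.25 = 0.0736
χ² = 0.0003 + 0.0413 + 0.0736 = 0.1152 ≈ 0.115
Degrees of freedom = 3 − 1 = 2; critical value at α = 0.05 is 5.991.
Since 0.115 < 5.991, we fail to reject the null hypothesis — the data are consistent with the 1:2:1 ratio.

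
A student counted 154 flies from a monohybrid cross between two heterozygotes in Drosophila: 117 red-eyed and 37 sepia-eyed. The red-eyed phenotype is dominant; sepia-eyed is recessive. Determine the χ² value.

For a monohybrid cross between heterozygotes with complete dominance, the expected phenotypic ratio is 3:1.
Expected counts for N = 154 under a 3:1 ratio (total parts = 4):
  red-eyed: 154 × 3/4 = 115.5
  sepia-eyed: 154 × 1/4 = 38.5
χ² = Σ (O − E)² / E
  red-eyed: (117 − 115.5)² / 115.5 = 0.0195
  sepia-eyed: (37 − 38.5)² / 38.5 = 0.0584
χ² = 0.0195 + 0.0584 = 0.0779 ≈ 0.078

0.078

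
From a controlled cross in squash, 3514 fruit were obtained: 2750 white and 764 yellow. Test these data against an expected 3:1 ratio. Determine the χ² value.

The 3:1 ratio has 4 parts, so with N = 3514 the expected counts are:
  white: 3514 × 3/4 = 2635.5
  yellow: 3514 × 1/4 = 878.5
χ² = Σ (O − E)² / E
  white: (2750 − 2635.5)² / 2635.5 = 4.9745
  yellow: (764 − 878.5)² / 878.5 = 14.9234
χ² = 4.9745 + 14.9234 = 19.8979 ≈ 19.898

19.898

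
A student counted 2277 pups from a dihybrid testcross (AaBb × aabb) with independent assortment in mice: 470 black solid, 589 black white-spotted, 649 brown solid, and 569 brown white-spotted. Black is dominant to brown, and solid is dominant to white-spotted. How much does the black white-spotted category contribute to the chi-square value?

0.685

A dihybrid testcross with independent assortment gives a 1:1:1:1 ratio.
Expected counts for N = 2277 under a 1:1:1:1 ratio (total parts = 4):
  black solid: 2277 × 1/4 = 569.25
  black white-spotted: 2277 × 1/4 = 569.25
  brown solid: 2277 × 1/4 = 569.25
  brown white-spotted: 2277 × 1/4 = 569.25
Contribution of black white-spotted: (589 − 569.25)² / 569.25 = 0.6852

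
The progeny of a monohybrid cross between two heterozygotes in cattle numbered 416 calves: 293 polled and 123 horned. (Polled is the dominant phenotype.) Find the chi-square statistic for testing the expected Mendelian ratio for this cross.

4.628

For a monohybrid cross between heterozygotes with complete dominance, the expected phenotypic ratio is 3:1.
Expected counts for N = 416 under a 3:1 ratio (total parts = 4):
  polled: 416 × 3/4 = 312
  horned: 416 × 1/4 = 104
χ² = Σ (O − E)² / E
  polled: (293 − 312)² / 312 = 1.1571
  horned: (123 − 104)² / 104 = 3.4712
χ² = 1.1571 + 3.4712 = 4.6283 ≈ 4.628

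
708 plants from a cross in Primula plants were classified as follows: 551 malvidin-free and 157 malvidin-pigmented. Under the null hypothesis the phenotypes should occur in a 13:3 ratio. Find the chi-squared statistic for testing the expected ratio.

Total ratio parts = 16. Expected numbers out of 708:
  malvidin-free: 708 × 13/16 = 575.25
  malvidin-pigmented: 708 × 3/16 = 132.75
χ² = Σ (O − E)² / E
  malvidin-free: (551 − 575.25)² / 575.25 = 1.0223
  malvidin-pigmented: (157 − 132.75)² / 132.75 = 4.4298
χ² = 1.0223 + 4.4298 = 5.4521 ≈ 5.452

5.452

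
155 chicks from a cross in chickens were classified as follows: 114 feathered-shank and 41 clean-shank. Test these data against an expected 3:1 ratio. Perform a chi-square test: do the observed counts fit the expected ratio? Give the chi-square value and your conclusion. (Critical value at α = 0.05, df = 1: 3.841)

Expected counts for N = 155 under a 3:1 ratio (total parts = 4):
  feathered-shank: 155 × 3/4 = 116.25
  clean-shank: 155 × 1/4 = 38.75
χ² = Σ (O − E)² / E
  feathered-shank: (114 − 116.25)² / 116.25 = 0.0435
  clean-shank: (41 − 38.75)² / 38.75 = 0.1306
χ² = 0.0435 + 0.1306 = 0.1741 ≈ 0.174
Degrees of freedom = 2 − 1 = 1; critical value at α = 0.05 is 3.841.
Since 0.174 < 3.841, we fail to reject the null hypothesis — the data are consistent with the 3:1 ratio.

0.174; consistent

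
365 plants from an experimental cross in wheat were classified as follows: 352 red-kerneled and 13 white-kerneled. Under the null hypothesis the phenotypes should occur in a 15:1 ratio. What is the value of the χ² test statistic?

Expected counts for N = 365 under a 15:1 ratio (total parts = 16):
  red-kerneled: 365 × 15/16 = 342.1875
  white-kerneled: 365 × 1/16 = 22.8125
χ² = Σ (O − E)² / E
  red-kerneled: (352 − 342.1875)² / 342.1875 = 0.2814
  white-kerneled: (13 − 22.8125)² / 22.8125 = 4.2207
χ² = 0.2814 + 4.2207 = 4.5021 ≈ 4.502

4.502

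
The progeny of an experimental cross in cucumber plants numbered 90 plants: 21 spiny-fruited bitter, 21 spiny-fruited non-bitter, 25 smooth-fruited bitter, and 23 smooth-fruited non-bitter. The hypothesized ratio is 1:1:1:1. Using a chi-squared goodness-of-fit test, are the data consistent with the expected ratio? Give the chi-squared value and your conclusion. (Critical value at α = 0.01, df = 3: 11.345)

Under the 1:1:1:1 hypothesis (Σ ratio = 4, N = 90):
  spiny-fruited bitter: 90 × 1/4 = 22.5
  spiny-fruited non-bitter: 90 × 1/4 = 22.5
  smooth-fruited bitter: 90 × 1/4 = 22.5
  smooth-fruited non-bitter: 90 × 1/4 = 22.5
χ² = Σ (O − E)² / E
  spiny-fruited bitter: (21 − 22.5)² / 22.5 = 0.1000
  spiny-fruited non-bitter: (21 − 22.5)² / 22.5 = 0.1000
  smooth-fruited bitter: (25 − 22.5)² / 22.5 = 0.2778
  smooth-fruited non-bitter: (23 − 22.5)² / 22.5 = 0.0111
χ² = 0.1000 + 0.1000 + 0.2778 + 0.0111 = 0.4889 ≈ 0.489
Degrees of freedom = 4 − 1 = 3; critical value at α = 0.01 is 11.345.
Since 0.489 < 11.345, we fail to reject the null hypothesis — the data are consistent with the 1:1:1:1 ratio.

0.489; consistent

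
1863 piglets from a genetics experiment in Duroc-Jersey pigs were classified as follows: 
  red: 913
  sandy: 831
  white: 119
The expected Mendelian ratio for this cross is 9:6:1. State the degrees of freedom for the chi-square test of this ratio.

A goodness-of-fit test with 3 phenotype classes has df = 3 − 1 = 2.

2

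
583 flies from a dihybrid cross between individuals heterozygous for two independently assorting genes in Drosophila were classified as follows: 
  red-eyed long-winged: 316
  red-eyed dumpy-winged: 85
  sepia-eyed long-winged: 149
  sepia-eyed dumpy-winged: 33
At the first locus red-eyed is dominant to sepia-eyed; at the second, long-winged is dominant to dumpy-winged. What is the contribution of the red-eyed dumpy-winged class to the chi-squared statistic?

5.407

A dihybrid F₂ with independent assortment and complete dominance at both loci gives a 9:3:3:1 phenotypic ratio.
Under the 9:3:3:1 hypothesis (Σ ratio = 16, N = 583):
  red-eyed long-winged: 583 × 9/16 = 327.9375
  red-eyed dumpy-winged: 583 × 3/16 = 109.3125
  sepia-eyed long-winged: 583 × 3/16 = 109.3125
  sepia-eyed dumpy-winged: 583 × 1/16 = 36.4375
Contribution of red-eyed dumpy-winged: (85 − 109.3125)² / 109.3125 = 5.4074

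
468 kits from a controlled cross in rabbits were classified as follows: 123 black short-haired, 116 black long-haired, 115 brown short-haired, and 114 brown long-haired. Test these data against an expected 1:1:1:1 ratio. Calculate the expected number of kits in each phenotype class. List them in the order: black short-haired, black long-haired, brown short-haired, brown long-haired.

117, 117, 117, 117

Total ratio parts = 4. Expected numbers out of 468:
  black short-haired: 468 × 1/4 = 117
  black long-haired: 468 × 1/4 = 117
  brown short-haired: 468 × 1/4 = 117
  brown long-haired: 468 × 1/4 = 117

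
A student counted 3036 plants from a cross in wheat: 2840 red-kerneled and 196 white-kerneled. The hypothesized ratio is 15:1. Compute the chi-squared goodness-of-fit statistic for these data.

0.220

Expected counts for N = 3036 under a 15:1 ratio (total parts = 16):
  red-kerneled: 3036 × 15/16 = 2846.25
  white-kerneled: 3036 × 1/16 = 189.75
χ² = Σ (O − E)² / E
  red-kerneled: (2840 − 2846.25)² / 2846.25 = 0.0137
  white-kerneled: (196 − 189.75)² / 189.75 = 0.2059
χ² = 0.0137 + 0.2059 = 0.2196 ≈ 0.220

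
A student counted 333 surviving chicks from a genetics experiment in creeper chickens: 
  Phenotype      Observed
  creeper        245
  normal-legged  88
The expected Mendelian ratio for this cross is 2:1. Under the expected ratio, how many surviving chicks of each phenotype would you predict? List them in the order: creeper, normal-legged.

Expected counts for N = 333 under a 2:1 ratio (total parts = 3):
  creeper: 333 × 2/3 = 222
  normal-legged: 333 × 1/3 = 111

222, 111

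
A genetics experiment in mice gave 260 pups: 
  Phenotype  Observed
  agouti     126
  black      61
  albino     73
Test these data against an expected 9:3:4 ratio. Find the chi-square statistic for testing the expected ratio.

6.867

Expected counts for N = 260 under a 9:3:4 ratio (total parts = 16):
  agouti: 260 × 9/16 = 146.25
  black: 260 × 3/16 = 48.75
  albino: 260 × 4/16 = 65
χ² = Σ (O − E)² / E
  agouti: (126 − 146.25)² / 146.25 = 2.8038
  black: (61 − 48.75)² / 48.75 = 3.0782
  albino: (73 − 65)² / 65 = 0.9846
χ² = 2.8038 + 3.0782 + 0.9846 = 6.8666 ≈ 6.867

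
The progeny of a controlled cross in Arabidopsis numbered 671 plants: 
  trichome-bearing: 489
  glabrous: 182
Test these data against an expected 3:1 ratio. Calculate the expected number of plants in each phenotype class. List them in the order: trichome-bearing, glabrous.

503.25, 167.75

Expected counts for N = 671 under a 3:1 ratio (total parts = 4):
  trichome-bearing: 671 × 3/4 = 503.25
  glabrous: 671 × 1/4 = 167.75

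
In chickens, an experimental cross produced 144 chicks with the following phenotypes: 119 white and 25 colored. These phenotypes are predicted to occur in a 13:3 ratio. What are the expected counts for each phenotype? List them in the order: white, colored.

Expected counts for N = 144 under a 13:3 ratio (total parts = 16):
  white: 144 × 13/16 = 117
  colored: 144 × 3/16 = 27

117, 27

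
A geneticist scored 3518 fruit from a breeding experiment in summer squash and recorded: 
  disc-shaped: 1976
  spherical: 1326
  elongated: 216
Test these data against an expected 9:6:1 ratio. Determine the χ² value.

Expected counts for N = 3518 under a 9:6:1 ratio (total parts = 16):
  disc-shaped: 3518 × 9/16 = 1978.875
  spherical: 3518 × 6/16 = 1319.25
  elongated: 3518 × 1/16 = 219.875
χ² = Σ (O − E)² / E
  disc-shaped: (1976 − 1978.875)² / 1978.875 = 0.0042
  spherical: (1326 − 1319.25)² / 1319.25 = 0.0345
  elongated: (216 − 219.875)² / 219.875 = 0.0683
χ² = 0.0042 + 0.0345 + 0.0683 = 0.107

0.107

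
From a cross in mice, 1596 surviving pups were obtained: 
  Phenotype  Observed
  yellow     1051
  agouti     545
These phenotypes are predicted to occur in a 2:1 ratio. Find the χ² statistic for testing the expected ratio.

Under the 2:1 hypothesis (Σ ratio = 3, N = 1596):
  yellow: 1596 × 2/3 = 1064
  agouti: 1596 × 1/3 = 532
χ² = Σ (O − E)² / E
  yellow: (1051 − 1064)² / 1064 = 0.1588
  agouti: (545 − 532)² / 532 = 0.3177
χ² = 0.1588 + 0.3177 = 0.4765 ≈ 0.477

0.477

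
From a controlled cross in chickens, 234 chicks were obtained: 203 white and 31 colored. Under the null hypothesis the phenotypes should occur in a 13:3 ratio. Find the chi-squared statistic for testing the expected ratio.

4.650

Under the 13:3 hypothesis (Σ ratio = 16, N = 234):
  white: 234 × 13/16 = 190.125
  colored: 234 × 3/16 = 43.875
χ² = Σ (O − E)² / E
  white: (203 − 190.125)² / 190.125 = 0.8719
  colored: (31 − 43.875)² / 43.875 = 3.7781
χ² = 0.8719 + 3.7781 = 4.650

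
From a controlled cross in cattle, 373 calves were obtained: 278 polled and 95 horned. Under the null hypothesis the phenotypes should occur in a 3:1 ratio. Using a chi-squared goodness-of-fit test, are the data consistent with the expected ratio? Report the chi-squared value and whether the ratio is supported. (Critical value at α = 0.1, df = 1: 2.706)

0.044; consistent

Under the 3:1 hypothesis (Σ ratio = 4, N = 373):
  polled: 373 × 3/4 = 279.75
  horned: 373 × 1/4 = 93.25
χ² = Σ (O − E)² / E
  polled: (278 − 279.75)² / 279.75 = 0.0109
  horned: (95 − 93.25)² / 93.25 = 0.0328
χ² = 0.0109 + 0.0328 = 0.0437 ≈ 0.044
Degrees of freedom = 2 − 1 = 1; critical value at α = 0.1 is 2.706.
Since 0.044 < 2.706, we fail to reject the null hypothesis — the data are consistent with the 3:1 ratio.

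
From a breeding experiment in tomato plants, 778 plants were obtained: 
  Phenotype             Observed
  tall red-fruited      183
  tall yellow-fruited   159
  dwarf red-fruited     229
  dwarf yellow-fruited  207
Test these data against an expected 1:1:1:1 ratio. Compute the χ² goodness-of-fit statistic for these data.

Under the 1:1:1:1 hypothesis (Σ ratio = 4, N = 778):
  tall red-fruited: 778 × 1/4 = 194.5
  tall yellow-fruited: 778 × 1/4 = 194.5
  dwarf red-fruited: 778 × 1/4 = 194.5
  dwarf yellow-fruited: 778 × 1/4 = 194.5
χ² = Σ (O − E)² / E
  tall red-fruited: (183 − 194.5)² / 194.5 = 0.6799
  tall yellow-fruited: (159 − 194.5)² / 194.5 = 6.4794
  dwarf red-fruited: (229 − 194.5)² / 194.5 = 6.1195
  dwarf yellow-fruited: (207 − 194.5)² / 194.5 = 0.8033
χ² = 0.6799 + 6.4794 + 6.1195 + 0.8033 = 14.0821 ≈ 14.082

14.082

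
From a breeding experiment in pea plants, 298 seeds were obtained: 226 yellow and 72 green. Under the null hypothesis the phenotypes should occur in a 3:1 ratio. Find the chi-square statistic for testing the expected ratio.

0.112

The 3:1 ratio has 4 parts, so with N = 298 the expected counts are:
  yellow: 298 × 3/4 = 223.5
  green: 298 × 1/4 = 74.5
χ² = Σ (O − E)² / E
  yellow: (226 − 223.5)² / 223.5 = 0.0280
  green: (72 − 74.5)² / 74.5 = 0.0839
χ² = 0.0280 + 0.0839 = 0.1119 ≈ 0.112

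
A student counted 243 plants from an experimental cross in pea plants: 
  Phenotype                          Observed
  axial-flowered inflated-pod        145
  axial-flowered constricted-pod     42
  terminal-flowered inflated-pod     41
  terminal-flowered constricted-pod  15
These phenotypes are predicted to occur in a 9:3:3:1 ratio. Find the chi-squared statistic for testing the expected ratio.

Expected counts for N = 243 under a 9:3:3:1 ratio (total parts = 16):
  axial-flowered inflated-pod: 243 × 9/16 = 136.6875
  axial-flowered constricted-pod: 243 × 3/16 = 45.5625
  terminal-flowered inflated-pod: 243 × 3/16 = 45.5625
  terminal-flowered constricted-pod: 243 × 1/16 = 15.1875
χ² = Σ (O − E)² / E
  axial-flowered inflated-pod: (145 − 136.6875)² / 136.6875 = 0.5055
  axial-flowered constricted-pod: (42 − 45.5625)² / 45.5625 = 0.2785
  terminal-flowered inflated-pod: (41 − 45.5625)² / 45.5625 = 0.4569
  terminal-flowered constricted-pod: (15 − 15.1875)² / 15.1875 = 0.0023
χ² = 0.5055 + 0.2785 + 0.4569 + 0.0023 = 1.2432 ≈ 1.243

1.243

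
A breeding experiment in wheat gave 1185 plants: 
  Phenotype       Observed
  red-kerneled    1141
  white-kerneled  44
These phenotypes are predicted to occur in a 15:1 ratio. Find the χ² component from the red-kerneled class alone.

0.814

Under the 15:1 hypothesis (Σ ratio = 16, N = 1185):
  red-kerneled: 1185 × 15/16 = 1110.9375
  white-kerneled: 1185 × 1/16 = 74.0625
Contribution of red-kerneled: (1141 − 1110.9375)² / 1110.9375 = 0.8135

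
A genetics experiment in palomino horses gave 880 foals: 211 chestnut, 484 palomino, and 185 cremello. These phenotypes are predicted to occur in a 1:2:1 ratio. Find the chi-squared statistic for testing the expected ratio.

The 1:2:1 ratio has 4 parts, so with N = 880 the expected counts are:
  chestnut: 880 × 1/4 = 220
  palomino: 880 × 2/4 = 440
  cremello: 880 × 1/4 = 220
χ² = Σ (O − E)² / E
  chestnut: (211 − 220)² / 220 = 0.3682
  palomino: (484 − 440)² / 440 = 4.4000
  cremello: (185 − 220)² / 220 = 5.5682
χ² = 0.3682 + 4.4000 + 5.5682 = 10.3364 ≈ 10.336

10.336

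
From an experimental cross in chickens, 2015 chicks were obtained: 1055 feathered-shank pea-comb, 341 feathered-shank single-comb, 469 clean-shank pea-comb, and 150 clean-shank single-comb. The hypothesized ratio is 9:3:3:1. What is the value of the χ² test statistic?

35.621

Expected counts for N = 2015 under a 9:3:3:1 ratio (total parts = 16):
  feathered-shank pea-comb: 2015 × 9/16 = 1133.4375
  feathered-shank single-comb: 2015 × 3/16 = 377.8125
  clean-shank pea-comb: 2015 × 3/16 = 377.8125
  clean-shank single-comb: 2015 × 1/16 = 125.9375
χ² = Σ (O − E)² / E
  feathered-shank pea-comb: (1055 − 1133.4375)² / 1133.4375 = 5.4281
  feathered-shank single-comb: (341 − 377.8125)² / 377.8125 = 3.5869
  clean-shank pea-comb: (469 − 377.8125)² / 377.8125 = 22.0087
  clean-shank single-comb: (150 − 125.9375)² / 125.9375 = 4.5975
χ² = 5.4281 + 3.5869 + 22.0087 + 4.5975 = 35.6212 ≈ 35.621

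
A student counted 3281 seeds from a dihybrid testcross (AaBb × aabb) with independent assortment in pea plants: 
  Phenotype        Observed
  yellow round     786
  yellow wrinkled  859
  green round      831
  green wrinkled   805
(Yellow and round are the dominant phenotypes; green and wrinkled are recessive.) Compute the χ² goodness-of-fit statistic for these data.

A dihybrid testcross with independent assortment gives a 1:1:1:1 ratio.
Total ratio parts = 4. Expected numbers out of 3281:
  yellow round: 3281 × 1/4 = 820.25
  yellow wrinkled: 3281 × 1/4 = 820.25
  green round: 3281 × 1/4 = 820.25
  green wrinkled: 3281 × 1/4 = 820.25
χ² = Σ (O − E)² / E
  yellow round: (786 − 820.25)² / 820.25 = 1.4301
  yellow wrinkled: (859 − 820.25)² / 820.25 = 1.8306
  green round: (831 − 820.25)² / 820.25 = 0.1409
  green wrinkled: (805 − 820.25)² / 820.25 = 0.2835
χ² = 1.4301 + 1.8306 + 0.1409 + 0.2835 = 3.6851 ≈ 3.685

3.685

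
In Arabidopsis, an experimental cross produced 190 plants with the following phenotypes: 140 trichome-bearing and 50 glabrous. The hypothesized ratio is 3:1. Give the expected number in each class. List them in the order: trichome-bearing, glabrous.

142.5, 47.5

The 3:1 ratio has 4 parts, so with N = 190 the expected counts are:
  trichome-bearing: 190 × 3/4 = 142.5
  glabrous: 190 × 1/4 = 47.5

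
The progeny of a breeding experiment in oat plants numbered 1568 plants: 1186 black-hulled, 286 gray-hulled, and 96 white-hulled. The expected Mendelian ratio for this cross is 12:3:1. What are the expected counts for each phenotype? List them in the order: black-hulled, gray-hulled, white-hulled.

1176, 294, 98

The 12:3:1 ratio has 16 parts, so with N = 1568 the expected counts are:
  black-hulled: 1568 × 12/16 = 1176
  gray-hulled: 1568 × 3/16 = 294
  white-hulled: 1568 × 1/16 = 98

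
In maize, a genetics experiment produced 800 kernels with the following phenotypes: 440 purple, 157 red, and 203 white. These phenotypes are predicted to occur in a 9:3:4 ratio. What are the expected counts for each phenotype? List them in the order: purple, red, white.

450, 150, 200

Total ratio parts = 16. Expected numbers out of 800:
  purple: 800 × 9/16 = 450
  red: 800 × 3/16 = 150
  white: 800 × 4/16 = 200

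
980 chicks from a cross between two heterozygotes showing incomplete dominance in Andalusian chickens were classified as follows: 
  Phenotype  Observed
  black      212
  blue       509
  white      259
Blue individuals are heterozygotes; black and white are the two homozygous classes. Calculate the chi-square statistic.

With incomplete dominance, a heterozygote × heterozygote cross gives a 1:2:1 phenotypic ratio.
The 1:2:1 ratio has 4 parts, so with N = 980 the expected counts are:
  black: 980 × 1/4 = 245
  blue: 980 × 2/4 = 490
  white: 980 × 1/4 = 245
χ² = Σ (O − E)² / E
  black: (212 − 245)² / 245 = 4.4449
  blue: (509 − 490)² / 490 = 0.7367
  white: (259 − 245)² / 245 = 0.8000
χ² = 4.4449 + 0.7367 + 0.8000 = 5.9816 ≈ 5.982

5.982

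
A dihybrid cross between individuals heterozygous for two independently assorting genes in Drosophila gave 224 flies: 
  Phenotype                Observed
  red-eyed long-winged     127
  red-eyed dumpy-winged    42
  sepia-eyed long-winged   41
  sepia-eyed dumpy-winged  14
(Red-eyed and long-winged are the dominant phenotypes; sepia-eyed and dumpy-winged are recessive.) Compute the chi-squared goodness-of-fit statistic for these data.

A dihybrid F₂ with independent assortment and complete dominance at both loci gives a 9:3:3:1 phenotypic ratio.
Total ratio parts = 16. Expected numbers out of 224:
  red-eyed long-winged: 224 × 9/16 = 126
  red-eyed dumpy-winged: 224 × 3/16 = 42
  sepia-eyed long-winged: 224 × 3/16 = 42
  sepia-eyed dumpy-winged: 224 × 1/16 = 14
χ² = Σ (O − E)² / E
  red-eyed long-winged: (127 − 126)² / 126 = 0.0079
  red-eyed dumpy-winged: (42 − 42)² / 42 = 0.0000
  sepia-eyed long-winged: (41 − 42)² / 42 = 0.0238
  sepia-eyed dumpy-winged: (14 − 14)² / 14 = 0.0000
χ² = 0.0079 + 0.0000 + 0.0238 + 0.0000 = 0.0317 ≈ 0.032

0.032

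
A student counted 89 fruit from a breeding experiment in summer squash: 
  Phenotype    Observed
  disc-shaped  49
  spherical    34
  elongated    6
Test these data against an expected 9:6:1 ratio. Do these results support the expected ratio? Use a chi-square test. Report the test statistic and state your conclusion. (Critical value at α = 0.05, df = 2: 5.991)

0.069; consistent

The 9:6:1 ratio has 16 parts, so with N = 89 the expected counts are:
  disc-shaped: 89 × 9/16 = 50.0625
  spherical: 89 × 6/16 = 33.375
  elongated: 89 × 1/16 = 5.5625
χ² = Σ (O − E)² / E
  disc-shaped: (49 − 50.0625)² / 50.0625 = 0.0225
  spherical: (34 − 33.375)² / 33.375 = 0.0117
  elongated: (6 − 5.5625)² / 5.5625 = 0.0344
χ² = 0.0225 + 0.0117 + 0.0344 = 0.0686 ≈ 0.069
Degrees of freedom = 3 − 1 = 2; critical value at α = 0.05 is 5.991.
Since 0.069 < 5.991, we fail to reject the null hypothesis — the data are consistent with the 9:6:1 ratio.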